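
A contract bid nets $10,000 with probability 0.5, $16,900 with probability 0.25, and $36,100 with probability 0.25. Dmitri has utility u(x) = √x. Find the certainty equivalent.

$16,900

E[u] = 0.5·√10000 + 0.25·√16900 + 0.25·√36100 = 0.5·100 + 0.25·130 + 0.25·190 = 130
CE = (130)² = 16900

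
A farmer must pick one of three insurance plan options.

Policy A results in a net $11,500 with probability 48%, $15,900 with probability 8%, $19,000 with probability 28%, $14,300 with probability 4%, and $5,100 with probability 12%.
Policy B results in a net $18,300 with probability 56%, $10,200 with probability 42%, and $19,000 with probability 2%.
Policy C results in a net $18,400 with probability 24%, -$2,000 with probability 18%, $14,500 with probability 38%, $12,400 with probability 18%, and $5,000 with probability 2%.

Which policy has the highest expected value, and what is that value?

Policy A = 0.48 × 11500 + 0.08 × 15900 + 0.28 × 19000 + 0.04 × 14300 + 0.12 × 5100 = 5520 + 1272 + 5320 + 572 + 612 = 13296
Policy B = 0.56 × 18300 + 0.42 × 10200 + 0.02 × 19000 = 10248 + 4284 + 380 = 14912
Policy C = 0.24 × 18400 + 0.18 × (-2000) + 0.38 × 14500 + 0.18 × 12400 + 0.02 × 5000 = 4416 − 360 + 5510 + 2232 + 100 = 11898

Policy B ($14,912)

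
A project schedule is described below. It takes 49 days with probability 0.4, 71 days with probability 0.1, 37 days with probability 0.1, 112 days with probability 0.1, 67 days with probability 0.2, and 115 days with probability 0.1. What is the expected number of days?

66.5 days

EV = 0.4 × 49 + 0.1 × 71 + 0.1 × 37 + 0.1 × 112 + 0.2 × 67 + 0.1 × 115 = 19.6 + 7.1 + 3.7 + 11.2 + 13.4 + 11.5 = 66.5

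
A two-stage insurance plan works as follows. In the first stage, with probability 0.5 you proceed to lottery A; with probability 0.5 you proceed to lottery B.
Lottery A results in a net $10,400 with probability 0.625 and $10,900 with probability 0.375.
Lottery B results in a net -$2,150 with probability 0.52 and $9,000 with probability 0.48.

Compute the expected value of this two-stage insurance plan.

EV(A) = 0.625 × 10400 + 0.375 × 10900 = 6500 + 4087.5 = 10587.5
EV(B) = 0.52 × (-2150) + 0.48 × 9000 = -1118 + 4320 = 3202
Overall = 0.5 × 10587.5 + 0.5 × 3202 = 5293.75 + 1601 = 6894.75

$6,894.75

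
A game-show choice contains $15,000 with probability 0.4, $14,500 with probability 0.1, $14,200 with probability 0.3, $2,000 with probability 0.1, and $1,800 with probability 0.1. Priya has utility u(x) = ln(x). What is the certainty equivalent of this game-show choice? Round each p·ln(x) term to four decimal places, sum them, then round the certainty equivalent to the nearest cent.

E[u] = 0.4·ln(15000) + 0.1·ln(14500) + 0.3·ln(14200) + 0.1·ln(2000) + 0.1·ln(1800) = 3.8463 + 0.9582 + 2.8683 + 0.7601 + 0.7496 = 9.1825
CE = e^9.1825 ≈ 9725.44

$9,725.44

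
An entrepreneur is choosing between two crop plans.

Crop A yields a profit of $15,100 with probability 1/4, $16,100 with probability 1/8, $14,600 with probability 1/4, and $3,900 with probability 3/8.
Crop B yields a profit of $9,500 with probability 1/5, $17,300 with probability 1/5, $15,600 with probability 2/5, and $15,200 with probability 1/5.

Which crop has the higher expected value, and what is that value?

Crop B ($14,640)

Crop A = 1/4 × 15100 + 1/8 × 16100 + 1/4 × 14600 + 3/8 × 3900 = 3775 + 2012.5 + 3650 + 1462.5 = 10900
Crop B = 1/5 × 9500 + 1/5 × 17300 + 2/5 × 15600 + 1/5 × 15200 = 1900 + 3460 + 6240 + 3040 = 14640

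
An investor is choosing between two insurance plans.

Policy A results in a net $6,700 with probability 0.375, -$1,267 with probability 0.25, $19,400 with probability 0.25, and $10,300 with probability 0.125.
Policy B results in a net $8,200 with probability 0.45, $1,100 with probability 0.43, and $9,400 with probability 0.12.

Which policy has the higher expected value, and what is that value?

Policy A = 0.375 × 6700 + 0.25 × (-1267) + 0.25 × 19400 + 0.125 × 10300 = 2512.5 − 316.75 + 4850 + 1287.5 = 8333.25
Policy B = 0.45 × 8200 + 0.43 × 1100 + 0.12 × 9400 = 3690 + 473 + 1128 = 5291

Policy A ($8,333.25)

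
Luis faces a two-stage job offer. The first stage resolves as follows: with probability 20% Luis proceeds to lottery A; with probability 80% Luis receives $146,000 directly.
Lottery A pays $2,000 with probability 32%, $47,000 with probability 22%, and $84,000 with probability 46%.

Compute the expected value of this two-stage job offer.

$126,724

EV(A) = 0.32 × 2000 + 0.22 × 47000 + 0.46 × 84000 = 640 + 10340 + 38640 = 49620
Branch B: 146000 (certain)
Overall = 0.2 × 49620 + 0.8 × 146000 = 9924 + 116800 = 126724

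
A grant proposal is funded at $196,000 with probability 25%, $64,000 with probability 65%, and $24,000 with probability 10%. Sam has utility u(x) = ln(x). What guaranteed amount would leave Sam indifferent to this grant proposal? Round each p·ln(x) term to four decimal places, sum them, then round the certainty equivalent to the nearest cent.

$76,757.01

E[u] = 0.25·ln(196000) + 0.65·ln(64000) + 0.1·ln(24000) = 3.0465 + 7.1933 + 1.0086 = 11.2484
CE = e^11.2484 ≈ 76757.01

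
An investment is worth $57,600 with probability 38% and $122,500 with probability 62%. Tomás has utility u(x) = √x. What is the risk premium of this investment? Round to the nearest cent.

$2,850.76

E[u] = 0.38·√57600 + 0.62·√122500 = 0.38·240 + 0.62·350 = 308.2
CE = (308.2)² = 94987.24
Risk premium = EV − CE = 97838 − 94987.24 = 2850.76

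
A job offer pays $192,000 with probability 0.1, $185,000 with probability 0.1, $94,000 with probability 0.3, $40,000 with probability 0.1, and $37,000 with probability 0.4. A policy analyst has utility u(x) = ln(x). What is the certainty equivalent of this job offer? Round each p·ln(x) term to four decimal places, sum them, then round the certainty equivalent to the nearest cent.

$68,309.22

E[u] = 0.1·ln(192000) + 0.1·ln(185000) + 0.3·ln(94000) + 0.1·ln(40000) + 0.4·ln(37000) = 1.2165 + 1.2128 + 3.4353 + 1.0597 + 4.2075 = 11.1318
CE = e^11.1318 ≈ 68309.22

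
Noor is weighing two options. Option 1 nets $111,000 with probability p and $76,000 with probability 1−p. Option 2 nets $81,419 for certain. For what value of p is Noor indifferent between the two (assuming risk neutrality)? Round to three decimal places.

p = 0.155

p·111000 + (1−p)·76000 = 81419
35000p + 76000 = 81419
p = (81419 − 76000) / 35000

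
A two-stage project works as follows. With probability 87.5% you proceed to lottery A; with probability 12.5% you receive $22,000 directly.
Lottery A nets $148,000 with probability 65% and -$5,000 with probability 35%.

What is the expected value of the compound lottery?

EV(A) = 0.65 × 148000 + 0.35 × (-5000) = 96200 − 1750 = 94450
Branch B: 22000 (certain)
Overall = 0.875 × 94450 + 0.125 × 22000 = 82643.75 + 2750 = 85393.75

$85,393.75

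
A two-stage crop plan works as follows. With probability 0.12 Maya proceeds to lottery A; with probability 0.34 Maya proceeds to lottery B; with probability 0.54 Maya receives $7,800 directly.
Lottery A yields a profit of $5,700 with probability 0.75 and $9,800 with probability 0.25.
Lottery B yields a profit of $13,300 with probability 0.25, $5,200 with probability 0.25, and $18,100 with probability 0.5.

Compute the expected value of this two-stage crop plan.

EV(A) = 0.75 × 5700 + 0.25 × 9800 = 4275 + 2450 = 6725
EV(B) = 0.25 × 13300 + 0.25 × 5200 + 0.5 × 18100 = 3325 + 1300 + 9050 = 13675
Branch C: 7800 (certain)
Overall = 0.12 × 6725 + 0.34 × 13675 + 0.54 × 7800 = 807 + 4649.5 + 4212 = 9668.5

$9,668.50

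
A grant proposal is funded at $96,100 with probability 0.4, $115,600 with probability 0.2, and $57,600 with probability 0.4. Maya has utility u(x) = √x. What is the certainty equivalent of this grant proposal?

$82,944

E[u] = 0.4·√96100 + 0.2·√115600 + 0.4·√57600 = 0.4·310 + 0.2·340 + 0.4·240 = 288
CE = (288)² = 82944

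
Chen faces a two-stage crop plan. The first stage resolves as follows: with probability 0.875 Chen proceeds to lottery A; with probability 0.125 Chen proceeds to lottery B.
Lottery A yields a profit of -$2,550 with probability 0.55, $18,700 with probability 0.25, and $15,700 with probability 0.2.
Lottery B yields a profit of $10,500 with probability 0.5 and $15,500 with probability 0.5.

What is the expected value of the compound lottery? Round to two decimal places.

EV(A) = 0.55 × (-2550) + 0.25 × 18700 + 0.2 × 15700 = -1402.5 + 4675 + 3140 = 6412.5
EV(B) = 0.5 × 10500 + 0.5 × 15500 = 5250 + 7750 = 13000
Overall = 0.875 × 6412.5 + 0.125 × 13000 = 5610.9375 + 1625 = 7235.9375

$7,235.94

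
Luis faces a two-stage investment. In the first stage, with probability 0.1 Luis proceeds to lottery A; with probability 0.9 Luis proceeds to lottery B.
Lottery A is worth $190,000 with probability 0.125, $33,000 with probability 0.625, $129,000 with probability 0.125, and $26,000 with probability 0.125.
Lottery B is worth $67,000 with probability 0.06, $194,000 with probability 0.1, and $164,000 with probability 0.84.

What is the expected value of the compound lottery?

$151,437

EV(A) = 0.125 × 190000 + 0.625 × 33000 + 0.125 × 129000 + 0.125 × 26000 = 23750 + 20625 + 16125 + 3250 = 63750
EV(B) = 0.06 × 67000 + 0.1 × 194000 + 0.84 × 164000 = 4020 + 19400 + 137760 = 161180
Overall = 0.1 × 63750 + 0.9 × 161180 = 6375 + 145062 = 151437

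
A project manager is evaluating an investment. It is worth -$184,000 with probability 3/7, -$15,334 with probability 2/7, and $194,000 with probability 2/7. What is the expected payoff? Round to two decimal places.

-$27,809.71

EV = 3/7 × (-184000) + 2/7 × (-15334) + 2/7 × 194000 = -78857.1429 − 4381.1429 + 55428.5714 = -27809.7143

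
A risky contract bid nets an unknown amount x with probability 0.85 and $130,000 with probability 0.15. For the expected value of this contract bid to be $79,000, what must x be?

0.85·x + 0.15·130000 = 79000
0.85·x = 79000 − 19500 = 59500
x = 59500 / 0.85 = 70000

x = $70,000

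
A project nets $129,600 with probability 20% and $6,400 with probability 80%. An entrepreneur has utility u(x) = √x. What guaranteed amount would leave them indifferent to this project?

$18,496

E[u] = 0.2·√129600 + 0.8·√6400 = 0.2·360 + 0.8·80 = 136
CE = (136)² = 18496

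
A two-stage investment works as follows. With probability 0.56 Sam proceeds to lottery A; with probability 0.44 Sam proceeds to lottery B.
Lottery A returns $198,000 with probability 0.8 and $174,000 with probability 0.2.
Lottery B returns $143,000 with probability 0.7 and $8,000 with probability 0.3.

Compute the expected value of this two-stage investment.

$153,292

EV(A) = 0.8 × 198000 + 0.2 × 174000 = 158400 + 34800 = 193200
EV(B) = 0.7 × 143000 + 0.3 × 8000 = 100100 + 2400 = 102500
Overall = 0.56 × 193200 + 0.44 × 102500 = 108192 + 45100 = 153292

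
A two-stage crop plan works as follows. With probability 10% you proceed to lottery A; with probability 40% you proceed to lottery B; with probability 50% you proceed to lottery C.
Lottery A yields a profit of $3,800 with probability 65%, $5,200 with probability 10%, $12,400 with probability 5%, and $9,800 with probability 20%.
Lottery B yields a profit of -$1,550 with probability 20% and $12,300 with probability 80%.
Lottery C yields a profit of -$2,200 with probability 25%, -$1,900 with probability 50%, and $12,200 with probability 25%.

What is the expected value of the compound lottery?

EV(A) = 0.65 × 3800 + 0.1 × 5200 + 0.05 × 12400 + 0.2 × 9800 = 2470 + 520 + 620 + 1960 = 5570
EV(B) = 0.2 × (-1550) + 0.8 × 12300 = -310 + 9840 = 9530
EV(C) = 0.25 × (-2200) + 0.5 × (-1900) + 0.25 × 12200 = -550 − 950 + 3050 = 1550
Overall = 0.1 × 5570 + 0.4 × 9530 + 0.5 × 1550 = 557 + 3812 + 775 = 5144

$5,144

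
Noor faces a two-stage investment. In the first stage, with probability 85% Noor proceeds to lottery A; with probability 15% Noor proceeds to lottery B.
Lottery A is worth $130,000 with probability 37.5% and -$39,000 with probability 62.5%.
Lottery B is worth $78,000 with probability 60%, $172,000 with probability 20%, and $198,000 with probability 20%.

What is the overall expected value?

$38,838.75

EV(A) = 0.375 × 130000 + 0.625 × (-39000) = 48750 − 24375 = 24375
EV(B) = 0.6 × 78000 + 0.2 × 172000 + 0.2 × 198000 = 46800 + 34400 + 39600 = 120800
Overall = 0.85 × 24375 + 0.15 × 120800 = 20718.75 + 18120 = 38838.75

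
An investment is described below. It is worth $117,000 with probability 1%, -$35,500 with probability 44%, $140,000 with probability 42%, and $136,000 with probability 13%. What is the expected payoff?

$62,030

EV = 0.01 × 117000 + 0.44 × (-35500) + 0.42 × 140000 + 0.13 × 136000 = 1170 − 15620 + 58800 + 17680 = 62030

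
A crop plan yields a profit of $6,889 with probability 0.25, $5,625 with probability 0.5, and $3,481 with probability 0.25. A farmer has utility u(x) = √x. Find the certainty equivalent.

$5,329

E[u] = 0.25·√6889 + 0.5·√5625 + 0.25·√3481 = 0.25·83 + 0.5·75 + 0.25·59 = 73
CE = (73)² = 5329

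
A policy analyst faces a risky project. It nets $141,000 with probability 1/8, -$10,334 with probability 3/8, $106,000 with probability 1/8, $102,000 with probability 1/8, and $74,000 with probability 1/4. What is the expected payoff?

EV = 1/8 × 141000 + 3/8 × (-10334) + 1/8 × 106000 + 1/8 × 102000 + 1/4 × 74000 = 17625 − 3875.25 + 13250 + 12750 + 18500 = 58249.75

$58,249.75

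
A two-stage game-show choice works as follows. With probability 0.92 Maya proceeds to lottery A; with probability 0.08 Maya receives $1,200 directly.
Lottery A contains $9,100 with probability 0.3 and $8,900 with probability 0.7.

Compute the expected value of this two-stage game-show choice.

EV(A) = 0.3 × 9100 + 0.7 × 8900 = 2730 + 6230 = 8960
Branch B: 1200 (certain)
Overall = 0.92 × 8960 + 0.08 × 1200 = 8243.2 + 96 = 8339.2

$8,339.20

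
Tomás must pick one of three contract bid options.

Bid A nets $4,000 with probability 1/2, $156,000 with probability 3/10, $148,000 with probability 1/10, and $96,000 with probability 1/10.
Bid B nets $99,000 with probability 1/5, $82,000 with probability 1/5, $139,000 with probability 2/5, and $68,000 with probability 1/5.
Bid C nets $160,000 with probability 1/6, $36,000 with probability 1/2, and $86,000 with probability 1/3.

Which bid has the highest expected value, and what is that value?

Bid A = 1/2 × 4000 + 3/10 × 156000 + 1/10 × 148000 + 1/10 × 96000 = 2000 + 46800 + 14800 + 9600 = 73200
Bid B = 1/5 × 99000 + 1/5 × 82000 + 2/5 × 139000 + 1/5 × 68000 = 19800 + 16400 + 55600 + 13600 = 105400
Bid C = 1/6 × 160000 + 1/2 × 36000 + 1/3 × 86000 = 26666.6667 + 18000 + 28666.6667 = 73333.3333

Bid B ($105,400)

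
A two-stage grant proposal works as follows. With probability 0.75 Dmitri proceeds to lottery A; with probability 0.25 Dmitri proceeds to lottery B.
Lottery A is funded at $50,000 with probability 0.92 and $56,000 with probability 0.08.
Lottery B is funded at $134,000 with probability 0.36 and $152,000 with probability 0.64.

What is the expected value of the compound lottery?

$74,240

EV(A) = 0.92 × 50000 + 0.08 × 56000 = 46000 + 4480 = 50480
EV(B) = 0.36 × 134000 + 0.64 × 152000 = 48240 + 97280 = 145520
Overall = 0.75 × 50480 + 0.25 × 145520 = 37860 + 36380 = 74240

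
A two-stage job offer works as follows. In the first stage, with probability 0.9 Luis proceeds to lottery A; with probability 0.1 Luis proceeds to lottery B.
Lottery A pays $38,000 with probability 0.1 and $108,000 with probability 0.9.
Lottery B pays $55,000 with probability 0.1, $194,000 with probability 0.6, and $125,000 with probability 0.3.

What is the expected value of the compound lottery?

EV(A) = 0.1 × 38000 + 0.9 × 108000 = 3800 + 97200 = 101000
EV(B) = 0.1 × 55000 + 0.6 × 194000 + 0.3 × 125000 = 5500 + 116400 + 37500 = 159400
Overall = 0.9 × 101000 + 0.1 × 159400 = 90900 + 15940 = 106840

$106,840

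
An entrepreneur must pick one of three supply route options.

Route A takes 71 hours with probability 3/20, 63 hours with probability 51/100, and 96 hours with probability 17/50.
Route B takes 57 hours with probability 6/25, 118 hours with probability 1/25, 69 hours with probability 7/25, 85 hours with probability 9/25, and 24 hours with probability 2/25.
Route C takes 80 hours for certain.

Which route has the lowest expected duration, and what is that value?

Route A = 3/20 × 71 + 51/100 × 63 + 17/50 × 96 = 10.65 + 32.13 + 32.64 = 75.42
Route B = 6/25 × 57 + 1/25 × 118 + 7/25 × 69 + 9/25 × 85 + 2/25 × 24 = 13.68 + 4.72 + 19.32 + 30.6 + 1.92 = 70.24
Route C: 80 (certain)

Route B (70.24 hours)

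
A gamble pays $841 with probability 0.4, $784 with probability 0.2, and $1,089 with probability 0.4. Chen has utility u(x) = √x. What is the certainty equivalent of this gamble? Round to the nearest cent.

E[u] = 0.4·√841 + 0.2·√784 + 0.4·√1089 = 0.4·29 + 0.2·28 + 0.4·33 = 30.4
CE = (30.4)² = 924.16

$924.16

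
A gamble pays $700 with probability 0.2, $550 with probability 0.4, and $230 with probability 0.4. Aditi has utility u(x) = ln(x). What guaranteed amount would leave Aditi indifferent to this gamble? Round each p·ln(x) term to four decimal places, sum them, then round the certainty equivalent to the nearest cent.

E[u] = 0.2·ln(700) + 0.4·ln(550) + 0.4·ln(230) = 1.3102 + 2.5240 + 2.1752 = 6.0094
CE = e^6.0094 ≈ 407.24

$407.24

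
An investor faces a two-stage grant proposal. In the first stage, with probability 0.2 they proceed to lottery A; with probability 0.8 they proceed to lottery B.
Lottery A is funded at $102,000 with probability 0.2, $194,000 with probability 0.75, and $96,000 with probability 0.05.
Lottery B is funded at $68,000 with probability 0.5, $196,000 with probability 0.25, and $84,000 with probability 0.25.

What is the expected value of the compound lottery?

EV(A) = 0.2 × 102000 + 0.75 × 194000 + 0.05 × 96000 = 20400 + 145500 + 4800 = 170700
EV(B) = 0.5 × 68000 + 0.25 × 196000 + 0.25 × 84000 = 34000 + 49000 + 21000 = 104000
Overall = 0.2 × 170700 + 0.8 × 104000 = 34140 + 83200 = 117340

$117,340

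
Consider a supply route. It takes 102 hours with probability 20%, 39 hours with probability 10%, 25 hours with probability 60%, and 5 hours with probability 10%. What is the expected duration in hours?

EV = 0.2 × 102 + 0.1 × 39 + 0.6 × 25 + 0.1 × 5 = 20.4 + 3.9 + 15 + 0.5 = 39.8

39.8 hours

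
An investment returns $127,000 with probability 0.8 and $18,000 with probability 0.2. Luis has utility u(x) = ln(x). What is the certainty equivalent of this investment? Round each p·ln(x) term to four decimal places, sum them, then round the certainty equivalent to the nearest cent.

E[u] = 0.8·ln(127000) + 0.2·ln(18000) = 9.4016 + 1.9596 = 11.3612
CE = e^11.3612 ≈ 85922.41

$85,922.41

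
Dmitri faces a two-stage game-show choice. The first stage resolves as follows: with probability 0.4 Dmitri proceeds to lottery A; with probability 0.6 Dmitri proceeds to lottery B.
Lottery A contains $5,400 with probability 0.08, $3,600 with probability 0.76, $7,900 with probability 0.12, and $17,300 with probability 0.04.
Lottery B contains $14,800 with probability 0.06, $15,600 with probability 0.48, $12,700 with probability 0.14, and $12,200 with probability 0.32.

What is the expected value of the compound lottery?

$10,358

EV(A) = 0.08 × 5400 + 0.76 × 3600 + 0.12 × 7900 + 0.04 × 17300 = 432 + 2736 + 948 + 692 = 4808
EV(B) = 0.06 × 14800 + 0.48 × 15600 + 0.14 × 12700 + 0.32 × 12200 = 888 + 7488 + 1778 + 3904 = 14058
Overall = 0.4 × 4808 + 0.6 × 14058 = 1923.2 + 8434.8 = 10358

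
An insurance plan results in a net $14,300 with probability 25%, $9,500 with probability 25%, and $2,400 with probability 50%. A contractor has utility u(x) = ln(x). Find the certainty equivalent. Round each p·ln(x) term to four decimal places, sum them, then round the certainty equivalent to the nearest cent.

$5,289.08

E[u] = 0.25·ln(14300) + 0.25·ln(9500) + 0.5·ln(2400) = 2.3920 + 2.2898 + 3.8916 = 8.5734
CE = e^8.5734 ≈ 5289.08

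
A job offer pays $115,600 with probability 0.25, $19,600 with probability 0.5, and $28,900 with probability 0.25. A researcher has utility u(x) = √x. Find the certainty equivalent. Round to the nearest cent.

$39,006.25

E[u] = 0.25·√115600 + 0.5·√19600 + 0.25·√28900 = 0.25·340 + 0.5·140 + 0.25·170 = 197.5
CE = (197.5)² = 39006.25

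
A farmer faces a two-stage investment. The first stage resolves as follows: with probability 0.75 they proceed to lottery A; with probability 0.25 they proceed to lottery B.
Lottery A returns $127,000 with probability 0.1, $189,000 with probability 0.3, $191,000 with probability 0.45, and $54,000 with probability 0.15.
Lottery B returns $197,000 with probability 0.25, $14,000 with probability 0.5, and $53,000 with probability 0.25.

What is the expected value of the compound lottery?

$139,962.50

EV(A) = 0.1 × 127000 + 0.3 × 189000 + 0.45 × 191000 + 0.15 × 54000 = 12700 + 56700 + 85950 + 8100 = 163450
EV(B) = 0.25 × 197000 + 0.5 × 14000 + 0.25 × 53000 = 49250 + 7000 + 13250 = 69500
Overall = 0.75 × 163450 + 0.25 × 69500 = 122587.5 + 17375 = 139962.5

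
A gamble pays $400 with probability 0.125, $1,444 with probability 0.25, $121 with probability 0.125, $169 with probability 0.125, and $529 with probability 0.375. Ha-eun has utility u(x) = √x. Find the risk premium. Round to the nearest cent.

E[u] = 0.125·√400 + 0.25·√1444 + 0.125·√121 + 0.125·√169 + 0.375·√529 = 0.125·20 + 0.25·38 + 0.125·11 + 0.125·13 + 0.375·23 = 23.625
CE = (23.625)² = 558.140625
Risk premium = EV − CE = 645.625 − 558.140625 = 87.484375

$87.48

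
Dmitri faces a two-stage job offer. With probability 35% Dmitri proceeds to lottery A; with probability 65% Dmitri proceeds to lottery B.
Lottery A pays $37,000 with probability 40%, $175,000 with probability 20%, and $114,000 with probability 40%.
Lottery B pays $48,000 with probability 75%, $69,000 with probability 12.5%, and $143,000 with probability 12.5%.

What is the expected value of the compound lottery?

$74,015

EV(A) = 0.4 × 37000 + 0.2 × 175000 + 0.4 × 114000 = 14800 + 35000 + 45600 = 95400
EV(B) = 0.75 × 48000 + 0.125 × 69000 + 0.125 × 143000 = 36000 + 8625 + 17875 = 62500
Overall = 0.35 × 95400 + 0.65 × 62500 = 33390 + 40625 = 74015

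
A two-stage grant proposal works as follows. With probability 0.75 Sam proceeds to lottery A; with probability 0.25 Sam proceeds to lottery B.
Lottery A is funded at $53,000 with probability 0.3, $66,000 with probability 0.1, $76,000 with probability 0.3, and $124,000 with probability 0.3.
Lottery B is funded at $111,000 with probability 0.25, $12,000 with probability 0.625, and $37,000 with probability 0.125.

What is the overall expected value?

$71,843.75

EV(A) = 0.3 × 53000 + 0.1 × 66000 + 0.3 × 76000 + 0.3 × 124000 = 15900 + 6600 + 22800 + 37200 = 82500
EV(B) = 0.25 × 111000 + 0.625 × 12000 + 0.125 × 37000 = 27750 + 7500 + 4625 = 39875
Overall = 0.75 × 82500 + 0.25 × 39875 = 61875 + 9968.75 = 71843.75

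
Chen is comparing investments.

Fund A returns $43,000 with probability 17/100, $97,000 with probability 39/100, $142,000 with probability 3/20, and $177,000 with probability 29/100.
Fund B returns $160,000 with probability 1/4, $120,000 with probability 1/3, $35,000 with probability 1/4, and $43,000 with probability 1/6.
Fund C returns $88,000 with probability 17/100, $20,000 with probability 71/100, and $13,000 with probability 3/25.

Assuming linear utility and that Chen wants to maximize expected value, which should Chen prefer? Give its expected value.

Fund A = 17/100 × 43000 + 39/100 × 97000 + 3/20 × 142000 + 29/100 × 177000 = 7310 + 37830 + 21300 + 51330 = 117770
Fund B = 1/4 × 160000 + 1/3 × 120000 + 1/4 × 35000 + 1/6 × 43000 = 40000 + 40000 + 8750 + 7166.6667 = 95916.6667
Fund C = 17/100 × 88000 + 71/100 × 20000 + 3/25 × 13000 = 14960 + 14200 + 1560 = 30720

Fund A ($117,770)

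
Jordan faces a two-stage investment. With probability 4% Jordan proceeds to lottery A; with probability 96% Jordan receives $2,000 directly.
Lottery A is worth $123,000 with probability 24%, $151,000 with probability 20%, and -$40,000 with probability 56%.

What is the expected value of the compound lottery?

EV(A) = 0.24 × 123000 + 0.2 × 151000 + 0.56 × (-40000) = 29520 + 30200 − 22400 = 37320
Branch B: 2000 (certain)
Overall = 0.04 × 37320 + 0.96 × 2000 = 1492.8 + 1920 = 3412.8

$3,412.80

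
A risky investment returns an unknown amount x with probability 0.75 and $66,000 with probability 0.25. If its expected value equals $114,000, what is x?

0.75·x + 0.25·66000 = 114000
0.75·x = 114000 − 16500 = 97500
x = 97500 / 0.75 = 130000

x = $130,000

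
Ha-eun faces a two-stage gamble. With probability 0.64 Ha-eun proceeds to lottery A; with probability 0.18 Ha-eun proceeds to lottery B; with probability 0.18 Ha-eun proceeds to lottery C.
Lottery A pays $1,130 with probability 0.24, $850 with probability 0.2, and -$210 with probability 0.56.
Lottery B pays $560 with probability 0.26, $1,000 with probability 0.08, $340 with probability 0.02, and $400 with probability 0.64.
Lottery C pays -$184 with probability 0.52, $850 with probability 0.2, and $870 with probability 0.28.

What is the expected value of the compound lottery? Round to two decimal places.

EV(A) = 0.24 × 1130 + 0.2 × 850 + 0.56 × (-210) = 271.2 + 170 − 117.6 = 323.6
EV(B) = 0.26 × 560 + 0.08 × 1000 + 0.02 × 340 + 0.64 × 400 = 145.6 + 80 + 6.8 + 256 = 488.4
EV(C) = 0.52 × (-184) + 0.2 × 850 + 0.28 × 870 = -95.68 + 170 + 243.6 = 317.92
Overall = 0.64 × 323.6 + 0.18 × 488.4 + 0.18 × 317.92 = 207.104 + 87.912 + 57.2256 = 352.2416

$352.24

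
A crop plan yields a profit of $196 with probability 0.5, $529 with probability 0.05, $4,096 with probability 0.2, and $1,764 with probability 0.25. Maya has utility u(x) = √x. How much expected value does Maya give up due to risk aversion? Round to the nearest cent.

E[u] = 0.5·√196 + 0.05·√529 + 0.2·√4096 + 0.25·√1764 = 0.5·14 + 0.05·23 + 0.2·64 + 0.25·42 = 31.45
CE = (31.45)² = 989.1025
Risk premium = EV − CE = 1384.65 − 989.1025 = 395.5475

$395.55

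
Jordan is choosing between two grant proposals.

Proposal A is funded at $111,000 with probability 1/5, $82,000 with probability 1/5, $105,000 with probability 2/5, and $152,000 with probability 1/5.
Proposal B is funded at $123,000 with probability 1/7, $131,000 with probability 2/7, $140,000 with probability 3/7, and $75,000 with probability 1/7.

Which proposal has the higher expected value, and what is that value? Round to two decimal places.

Proposal A = 1/5 × 111000 + 1/5 × 82000 + 2/5 × 105000 + 1/5 × 152000 = 22200 + 16400 + 42000 + 30400 = 111000
Proposal B = 1/7 × 123000 + 2/7 × 131000 + 3/7 × 140000 + 1/7 × 75000 = 17571.4286 + 37428.5714 + 60000 + 10714.2857 = 125714.2857

Proposal B ($125,714.29)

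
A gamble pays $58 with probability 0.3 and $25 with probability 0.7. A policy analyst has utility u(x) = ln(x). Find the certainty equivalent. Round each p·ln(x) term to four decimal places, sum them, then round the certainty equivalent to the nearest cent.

$32.18

E[u] = 0.3·ln(58) + 0.7·ln(25) = 1.2181 + 2.2532 = 3.4713
CE = e^3.4713 ≈ 32.18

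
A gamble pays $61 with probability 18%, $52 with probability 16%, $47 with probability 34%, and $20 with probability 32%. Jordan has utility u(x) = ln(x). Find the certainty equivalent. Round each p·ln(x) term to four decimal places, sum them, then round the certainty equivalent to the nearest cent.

E[u] = 0.18·ln(61) + 0.16·ln(52) + 0.34·ln(47) + 0.32·ln(20) = 0.7400 + 0.6322 + 1.3091 + 0.9586 = 3.6399
CE = e^3.6399 ≈ 38.09

$38.09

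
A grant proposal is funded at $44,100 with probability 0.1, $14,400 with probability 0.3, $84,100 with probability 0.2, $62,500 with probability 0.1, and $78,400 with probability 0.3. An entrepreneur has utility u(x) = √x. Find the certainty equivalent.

E[u] = 0.1·√44100 + 0.3·√14400 + 0.2·√84100 + 0.1·√62500 + 0.3·√78400 = 0.1·210 + 0.3·120 + 0.2·290 + 0.1·250 + 0.3·280 = 224
CE = (224)² = 50176

$50,176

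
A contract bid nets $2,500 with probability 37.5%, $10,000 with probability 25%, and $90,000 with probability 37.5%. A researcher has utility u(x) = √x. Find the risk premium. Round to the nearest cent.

$12,773.44

E[u] = 0.375·√2500 + 0.25·√10000 + 0.375·√90000 = 0.375·50 + 0.25·100 + 0.375·300 = 156.25
CE = (156.25)² = 24414.0625
Risk premium = EV − CE = 37187.5 − 24414.0625 = 12773.4375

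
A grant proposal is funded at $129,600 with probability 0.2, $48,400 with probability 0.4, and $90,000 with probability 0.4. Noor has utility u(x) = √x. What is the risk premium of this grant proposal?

$2,880

E[u] = 0.2·√129600 + 0.4·√48400 + 0.4·√90000 = 0.2·360 + 0.4·220 + 0.4·300 = 280
CE = (280)² = 78400
Risk premium = EV − CE = 81280 − 78400 = 2880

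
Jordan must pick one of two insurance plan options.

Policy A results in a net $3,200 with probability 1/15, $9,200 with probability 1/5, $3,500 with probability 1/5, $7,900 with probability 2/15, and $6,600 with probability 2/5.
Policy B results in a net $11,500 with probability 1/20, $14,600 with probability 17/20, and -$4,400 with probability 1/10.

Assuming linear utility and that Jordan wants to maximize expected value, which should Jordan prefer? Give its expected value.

Policy A = 1/15 × 3200 + 1/5 × 9200 + 1/5 × 3500 + 2/15 × 7900 + 2/5 × 6600 = 213.3333 + 1840 + 700 + 1053.3333 + 2640 = 6446.6667
Policy B = 1/20 × 11500 + 17/20 × 14600 + 1/10 × (-4400) = 575 + 12410 − 440 = 12545

Policy B ($12,545)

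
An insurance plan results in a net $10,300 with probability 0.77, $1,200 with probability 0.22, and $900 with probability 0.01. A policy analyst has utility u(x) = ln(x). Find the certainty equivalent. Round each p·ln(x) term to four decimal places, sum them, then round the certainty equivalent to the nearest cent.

$6,263.53

E[u] = 0.77·ln(10300) + 0.22·ln(1200) + 0.01·ln(900) = 7.1147 + 1.5598 + 0.0680 = 8.7425
CE = e^8.7425 ≈ 6263.53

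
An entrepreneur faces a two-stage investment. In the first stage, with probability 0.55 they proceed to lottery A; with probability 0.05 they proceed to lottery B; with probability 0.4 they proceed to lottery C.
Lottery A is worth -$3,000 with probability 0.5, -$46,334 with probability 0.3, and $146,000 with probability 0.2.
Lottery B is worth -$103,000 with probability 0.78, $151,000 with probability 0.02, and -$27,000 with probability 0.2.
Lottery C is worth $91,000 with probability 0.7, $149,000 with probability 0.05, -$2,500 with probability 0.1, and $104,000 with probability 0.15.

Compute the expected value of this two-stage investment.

$38,053.89

EV(A) = 0.5 × (-3000) + 0.3 × (-46334) + 0.2 × 146000 = -1500 − 13900.2 + 29200 = 13799.8
EV(B) = 0.78 × (-103000) + 0.02 × 151000 + 0.2 × (-27000) = -80340 + 3020 − 5400 = -82720
EV(C) = 0.7 × 91000 + 0.05 × 149000 + 0.1 × (-2500) + 0.15 × 104000 = 63700 + 7450 − 250 + 15600 = 86500
Overall = 0.55 × 13799.8 + 0.05 × (-82720) + 0.4 × 86500 = 7589.89 − 4136 + 34600 = 38053.89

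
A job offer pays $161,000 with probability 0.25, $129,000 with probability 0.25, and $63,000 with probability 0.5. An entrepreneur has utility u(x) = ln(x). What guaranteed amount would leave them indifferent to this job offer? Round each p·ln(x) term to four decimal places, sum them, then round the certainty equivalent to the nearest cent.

$95,282.36

E[u] = 0.25·ln(161000) + 0.25·ln(129000) + 0.5·ln(63000) = 2.9973 + 2.9419 + 5.5254 = 11.4646
CE = e^11.4646 ≈ 95282.36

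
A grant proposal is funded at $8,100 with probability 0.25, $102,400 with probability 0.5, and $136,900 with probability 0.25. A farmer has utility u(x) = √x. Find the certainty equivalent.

E[u] = 0.25·√8100 + 0.5·√102400 + 0.25·√136900 = 0.25·90 + 0.5·320 + 0.25·370 = 275
CE = (275)² = 75625

$75,625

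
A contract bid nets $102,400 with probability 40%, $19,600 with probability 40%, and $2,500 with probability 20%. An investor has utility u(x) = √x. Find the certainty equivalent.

E[u] = 0.4·√102400 + 0.4·√19600 + 0.2·√2500 = 0.4·320 + 0.4·140 + 0.2·50 = 194
CE = (194)² = 37636

$37,636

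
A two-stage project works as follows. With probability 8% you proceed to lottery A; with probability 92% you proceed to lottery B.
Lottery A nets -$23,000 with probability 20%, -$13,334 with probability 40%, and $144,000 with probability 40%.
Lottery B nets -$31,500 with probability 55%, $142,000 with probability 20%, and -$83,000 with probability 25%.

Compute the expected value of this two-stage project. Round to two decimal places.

EV(A) = 0.2 × (-23000) + 0.4 × (-13334) + 0.4 × 144000 = -4600 − 5333.6 + 57600 = 47666.4
EV(B) = 0.55 × (-31500) + 0.2 × 142000 + 0.25 × (-83000) = -17325 + 28400 − 20750 = -9675
Overall = 0.08 × 47666.4 + 0.92 × (-9675) = 3813.312 − 8901 = -5087.688

-$5,087.69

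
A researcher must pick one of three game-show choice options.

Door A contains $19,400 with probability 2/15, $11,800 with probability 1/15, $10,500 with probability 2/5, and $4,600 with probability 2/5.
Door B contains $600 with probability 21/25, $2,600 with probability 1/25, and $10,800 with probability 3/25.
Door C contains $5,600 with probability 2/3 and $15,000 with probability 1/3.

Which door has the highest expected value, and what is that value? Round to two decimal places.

Door A ($9,413.33)

Door A = 2/15 × 19400 + 1/15 × 11800 + 2/5 × 10500 + 2/5 × 4600 = 2586.6667 + 786.6667 + 4200 + 1840 = 9413.3333
Door B = 21/25 × 600 + 1/25 × 2600 + 3/25 × 10800 = 504 + 104 + 1296 = 1904
Door C = 2/3 × 5600 + 1/3 × 15000 = 3733.3333 + 5000 = 8733.3333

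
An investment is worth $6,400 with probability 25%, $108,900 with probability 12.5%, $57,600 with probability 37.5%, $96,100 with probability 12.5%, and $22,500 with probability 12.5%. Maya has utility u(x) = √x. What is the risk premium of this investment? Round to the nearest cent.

$8,060.94

E[u] = 0.25·√6400 + 0.125·√108900 + 0.375·√57600 + 0.125·√96100 + 0.125·√22500 = 0.25·80 + 0.125·330 + 0.375·240 + 0.125·310 + 0.125·150 = 208.75
CE = (208.75)² = 43576.5625
Risk premium = EV − CE = 51637.5 − 43576.5625 = 8060.9375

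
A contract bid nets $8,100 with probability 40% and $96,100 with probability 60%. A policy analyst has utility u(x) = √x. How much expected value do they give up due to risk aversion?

$11,616

E[u] = 0.4·√8100 + 0.6·√96100 = 0.4·90 + 0.6·310 = 222
CE = (222)² = 49284
Risk premium = EV − CE = 60900 − 49284 = 11616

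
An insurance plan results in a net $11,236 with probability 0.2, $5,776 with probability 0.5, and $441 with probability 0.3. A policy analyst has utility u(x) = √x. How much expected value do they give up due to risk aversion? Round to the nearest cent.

E[u] = 0.2·√11236 + 0.5·√5776 + 0.3·√441 = 0.2·106 + 0.5·76 + 0.3·21 = 65.5
CE = (65.5)² = 4290.25
Risk premium = EV − CE = 5267.5 − 4290.25 = 977.25

$977.25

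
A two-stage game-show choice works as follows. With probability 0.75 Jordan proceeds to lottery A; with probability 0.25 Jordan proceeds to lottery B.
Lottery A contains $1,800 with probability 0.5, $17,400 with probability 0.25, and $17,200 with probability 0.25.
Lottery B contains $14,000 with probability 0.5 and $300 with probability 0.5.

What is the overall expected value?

EV(A) = 0.5 × 1800 + 0.25 × 17400 + 0.25 × 17200 = 900 + 4350 + 4300 = 9550
EV(B) = 0.5 × 14000 + 0.5 × 300 = 7000 + 150 = 7150
Overall = 0.75 × 9550 + 0.25 × 7150 = 7162.5 + 1787.5 = 8950

$8,950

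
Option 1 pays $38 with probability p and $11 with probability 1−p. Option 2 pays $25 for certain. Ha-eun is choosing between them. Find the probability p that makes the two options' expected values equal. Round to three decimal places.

p·38 + (1−p)·11 = 25
27p + 11 = 25
p = (25 − 11) / 27

p = 0.519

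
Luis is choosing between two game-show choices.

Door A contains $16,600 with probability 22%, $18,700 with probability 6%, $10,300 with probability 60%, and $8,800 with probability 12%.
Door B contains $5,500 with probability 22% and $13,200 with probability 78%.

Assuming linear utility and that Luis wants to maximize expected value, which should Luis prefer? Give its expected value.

Door A = 0.22 × 16600 + 0.06 × 18700 + 0.6 × 10300 + 0.12 × 8800 = 3652 + 1122 + 6180 + 1056 = 12010
Door B = 0.22 × 5500 + 0.78 × 13200 = 1210 + 10296 = 11506

Door A ($12,010)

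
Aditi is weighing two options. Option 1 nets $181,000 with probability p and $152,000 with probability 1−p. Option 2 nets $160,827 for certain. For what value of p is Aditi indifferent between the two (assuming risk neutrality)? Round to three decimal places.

p·181000 + (1−p)·152000 = 160827
29000p + 152000 = 160827
p = (160827 − 152000) / 29000

p = 0.304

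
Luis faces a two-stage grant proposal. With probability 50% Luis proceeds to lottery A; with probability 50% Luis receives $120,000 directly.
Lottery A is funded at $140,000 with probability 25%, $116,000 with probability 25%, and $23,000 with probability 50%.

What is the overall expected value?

EV(A) = 0.25 × 140000 + 0.25 × 116000 + 0.5 × 23000 = 35000 + 29000 + 11500 = 75500
Branch B: 120000 (certain)
Overall = 0.5 × 75500 + 0.5 × 120000 = 37750 + 60000 = 97750

$97,750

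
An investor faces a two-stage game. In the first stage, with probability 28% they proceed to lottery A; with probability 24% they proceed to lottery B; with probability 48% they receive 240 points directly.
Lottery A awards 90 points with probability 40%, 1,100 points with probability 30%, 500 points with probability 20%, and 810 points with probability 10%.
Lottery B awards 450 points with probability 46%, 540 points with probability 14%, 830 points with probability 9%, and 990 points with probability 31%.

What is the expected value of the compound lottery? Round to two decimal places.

427.77 points

EV(A) = 0.4 × 90 + 0.3 × 1100 + 0.2 × 500 + 0.1 × 810 = 36 + 330 + 100 + 81 = 547
EV(B) = 0.46 × 450 + 0.14 × 540 + 0.09 × 830 + 0.31 × 990 = 207 + 75.6 + 74.7 + 306.9 = 664.2
Branch C: 240 (certain)
Overall = 0.28 × 547 + 0.24 × 664.2 + 0.48 × 240 = 153.16 + 159.408 + 115.2 = 427.768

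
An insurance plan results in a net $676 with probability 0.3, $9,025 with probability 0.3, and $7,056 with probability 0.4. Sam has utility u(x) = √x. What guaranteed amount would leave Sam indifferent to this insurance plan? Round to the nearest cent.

E[u] = 0.3·√676 + 0.3·√9025 + 0.4·√7056 = 0.3·26 + 0.3·95 + 0.4·84 = 69.9
CE = (69.9)² = 4886.01

$4,886.01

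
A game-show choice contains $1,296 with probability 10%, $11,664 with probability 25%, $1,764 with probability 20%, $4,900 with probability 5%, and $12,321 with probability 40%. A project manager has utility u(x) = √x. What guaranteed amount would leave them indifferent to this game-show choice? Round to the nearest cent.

E[u] = 0.1·√1296 + 0.25·√11664 + 0.2·√1764 + 0.05·√4900 + 0.4·√12321 = 0.1·36 + 0.25·108 + 0.2·42 + 0.05·70 + 0.4·111 = 86.9
CE = (86.9)² = 7551.61

$7,551.61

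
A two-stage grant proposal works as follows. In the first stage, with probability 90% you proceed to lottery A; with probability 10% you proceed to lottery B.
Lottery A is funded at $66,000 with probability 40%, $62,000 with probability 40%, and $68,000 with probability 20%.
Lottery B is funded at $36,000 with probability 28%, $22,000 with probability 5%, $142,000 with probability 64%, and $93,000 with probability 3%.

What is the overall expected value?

$68,805

EV(A) = 0.4 × 66000 + 0.4 × 62000 + 0.2 × 68000 = 26400 + 24800 + 13600 = 64800
EV(B) = 0.28 × 36000 + 0.05 × 22000 + 0.64 × 142000 + 0.03 × 93000 = 10080 + 1100 + 90880 + 2790 = 104850
Overall = 0.9 × 64800 + 0.1 × 104850 = 58320 + 10485 = 68805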